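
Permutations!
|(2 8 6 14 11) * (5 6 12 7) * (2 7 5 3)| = |(2 8 12 5 6 14 11 7 3)| = 9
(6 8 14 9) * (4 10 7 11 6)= (4 10 7 11 6 8 14 9)= [0, 1, 2, 3, 10, 5, 8, 11, 14, 4, 7, 6, 12, 13, 9]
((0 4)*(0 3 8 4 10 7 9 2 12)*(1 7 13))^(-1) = (0 12 2 9 7 1 13 10)(3 4 8) = [12, 13, 9, 4, 8, 5, 6, 1, 3, 7, 0, 11, 2, 10]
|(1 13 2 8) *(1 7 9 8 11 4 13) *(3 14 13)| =6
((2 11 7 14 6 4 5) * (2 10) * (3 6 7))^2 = (14)(2 3 4 10 11 6 5) = [0, 1, 3, 4, 10, 2, 5, 7, 8, 9, 11, 6, 12, 13, 14]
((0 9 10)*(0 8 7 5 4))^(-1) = (0 4 5 7 8 10 9) = [4, 1, 2, 3, 5, 7, 6, 8, 10, 0, 9]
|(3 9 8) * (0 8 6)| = 5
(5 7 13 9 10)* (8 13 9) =(5 7 9 10)(8 13) =[0, 1, 2, 3, 4, 7, 6, 9, 13, 10, 5, 11, 12, 8]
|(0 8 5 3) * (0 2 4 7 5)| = |(0 8)(2 4 7 5 3)| = 10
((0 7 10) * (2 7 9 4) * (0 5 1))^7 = (0 1 5 10 7 2 4 9) = [1, 5, 4, 3, 9, 10, 6, 2, 8, 0, 7]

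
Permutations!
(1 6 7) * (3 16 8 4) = [0, 6, 2, 16, 3, 5, 7, 1, 4, 9, 10, 11, 12, 13, 14, 15, 8] = (1 6 7)(3 16 8 4)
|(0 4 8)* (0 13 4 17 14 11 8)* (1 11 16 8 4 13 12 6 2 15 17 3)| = 40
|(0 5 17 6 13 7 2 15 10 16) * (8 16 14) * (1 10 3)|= |(0 5 17 6 13 7 2 15 3 1 10 14 8 16)|= 14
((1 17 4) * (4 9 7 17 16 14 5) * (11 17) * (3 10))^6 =[0, 16, 2, 3, 1, 4, 6, 17, 8, 11, 10, 9, 12, 13, 5, 15, 14, 7] =(1 16 14 5 4)(7 17)(9 11)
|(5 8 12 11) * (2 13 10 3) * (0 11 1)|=|(0 11 5 8 12 1)(2 13 10 3)|=12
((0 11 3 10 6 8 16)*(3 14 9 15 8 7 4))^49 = (16)(3 4 7 6 10) = [0, 1, 2, 4, 7, 5, 10, 6, 8, 9, 3, 11, 12, 13, 14, 15, 16]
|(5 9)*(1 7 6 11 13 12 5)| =8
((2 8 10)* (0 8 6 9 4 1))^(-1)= [1, 4, 10, 3, 9, 5, 2, 7, 0, 6, 8]= (0 1 4 9 6 2 10 8)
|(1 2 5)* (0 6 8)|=|(0 6 8)(1 2 5)|=3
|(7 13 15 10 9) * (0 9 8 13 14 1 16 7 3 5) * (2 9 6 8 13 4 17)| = 36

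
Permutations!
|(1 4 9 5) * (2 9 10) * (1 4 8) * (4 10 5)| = 10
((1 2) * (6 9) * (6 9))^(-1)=(9)(1 2)=[0, 2, 1, 3, 4, 5, 6, 7, 8, 9]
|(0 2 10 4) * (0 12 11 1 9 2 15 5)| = 21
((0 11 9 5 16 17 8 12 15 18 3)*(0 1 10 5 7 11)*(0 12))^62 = (0 5 18 8 10 15 17 1 12 16 3)(7 9 11) = [5, 12, 2, 0, 4, 18, 6, 9, 10, 11, 15, 7, 16, 13, 14, 17, 3, 1, 8]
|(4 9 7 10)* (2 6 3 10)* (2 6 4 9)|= 10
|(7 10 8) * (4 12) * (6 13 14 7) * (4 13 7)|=4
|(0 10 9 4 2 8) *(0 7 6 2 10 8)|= 15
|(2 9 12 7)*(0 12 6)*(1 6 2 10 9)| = 8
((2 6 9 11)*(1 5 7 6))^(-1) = (1 2 11 9 6 7 5) = [0, 2, 11, 3, 4, 1, 7, 5, 8, 6, 10, 9]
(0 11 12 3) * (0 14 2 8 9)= (0 11 12 3 14 2 8 9)= [11, 1, 8, 14, 4, 5, 6, 7, 9, 0, 10, 12, 3, 13, 2]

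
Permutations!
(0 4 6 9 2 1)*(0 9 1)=(0 4 6 1 9 2)=[4, 9, 0, 3, 6, 5, 1, 7, 8, 2]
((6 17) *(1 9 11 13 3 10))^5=(1 10 3 13 11 9)(6 17)=[0, 10, 2, 13, 4, 5, 17, 7, 8, 1, 3, 9, 12, 11, 14, 15, 16, 6]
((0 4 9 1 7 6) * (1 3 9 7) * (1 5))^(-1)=[6, 5, 2, 9, 0, 1, 7, 4, 8, 3]=(0 6 7 4)(1 5)(3 9)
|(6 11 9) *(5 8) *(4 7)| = 6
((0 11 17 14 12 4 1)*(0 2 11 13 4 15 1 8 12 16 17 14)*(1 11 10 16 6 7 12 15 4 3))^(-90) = (0 16 2 3)(1 13 17 10)(4 7 14 15)(6 11 8 12) = [16, 13, 3, 0, 7, 5, 11, 14, 12, 9, 1, 8, 6, 17, 15, 4, 2, 10]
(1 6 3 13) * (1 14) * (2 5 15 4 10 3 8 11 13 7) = (1 6 8 11 13 14)(2 5 15 4 10 3 7) = [0, 6, 5, 7, 10, 15, 8, 2, 11, 9, 3, 13, 12, 14, 1, 4]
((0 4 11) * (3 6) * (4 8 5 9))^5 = (0 11 4 9 5 8)(3 6) = [11, 1, 2, 6, 9, 8, 3, 7, 0, 5, 10, 4]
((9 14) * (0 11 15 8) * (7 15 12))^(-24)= (15)= [0, 1, 2, 3, 4, 5, 6, 7, 8, 9, 10, 11, 12, 13, 14, 15]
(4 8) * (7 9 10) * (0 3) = (0 3)(4 8)(7 9 10) = [3, 1, 2, 0, 8, 5, 6, 9, 4, 10, 7]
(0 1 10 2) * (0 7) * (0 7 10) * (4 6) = (0 1)(2 10)(4 6) = [1, 0, 10, 3, 6, 5, 4, 7, 8, 9, 2]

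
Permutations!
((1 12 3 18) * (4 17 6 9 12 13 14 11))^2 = (1 14 4 6 12 18 13 11 17 9 3) = [0, 14, 2, 1, 6, 5, 12, 7, 8, 3, 10, 17, 18, 11, 4, 15, 16, 9, 13]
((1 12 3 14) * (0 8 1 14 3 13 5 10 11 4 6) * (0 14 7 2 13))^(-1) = (0 12 1 8)(2 7 14 6 4 11 10 5 13) = [12, 8, 7, 3, 11, 13, 4, 14, 0, 9, 5, 10, 1, 2, 6]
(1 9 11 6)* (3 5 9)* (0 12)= (0 12)(1 3 5 9 11 6)= [12, 3, 2, 5, 4, 9, 1, 7, 8, 11, 10, 6, 0]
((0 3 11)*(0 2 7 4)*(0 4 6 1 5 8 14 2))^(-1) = (0 11 3)(1 6 7 2 14 8 5) = [11, 6, 14, 0, 4, 1, 7, 2, 5, 9, 10, 3, 12, 13, 8]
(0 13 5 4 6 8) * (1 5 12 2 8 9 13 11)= (0 11 1 5 4 6 9 13 12 2 8)= [11, 5, 8, 3, 6, 4, 9, 7, 0, 13, 10, 1, 2, 12]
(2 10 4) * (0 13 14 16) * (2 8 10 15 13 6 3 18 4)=(0 6 3 18 4 8 10 2 15 13 14 16)=[6, 1, 15, 18, 8, 5, 3, 7, 10, 9, 2, 11, 12, 14, 16, 13, 0, 17, 4]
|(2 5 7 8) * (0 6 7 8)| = |(0 6 7)(2 5 8)| = 3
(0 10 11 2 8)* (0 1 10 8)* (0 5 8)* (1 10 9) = (1 9)(2 5 8 10 11) = [0, 9, 5, 3, 4, 8, 6, 7, 10, 1, 11, 2]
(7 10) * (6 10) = (6 10 7) = [0, 1, 2, 3, 4, 5, 10, 6, 8, 9, 7]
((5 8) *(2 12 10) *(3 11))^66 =(12) =[0, 1, 2, 3, 4, 5, 6, 7, 8, 9, 10, 11, 12]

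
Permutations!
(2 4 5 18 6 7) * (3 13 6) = [0, 1, 4, 13, 5, 18, 7, 2, 8, 9, 10, 11, 12, 6, 14, 15, 16, 17, 3] = (2 4 5 18 3 13 6 7)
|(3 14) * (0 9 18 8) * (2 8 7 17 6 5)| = |(0 9 18 7 17 6 5 2 8)(3 14)| = 18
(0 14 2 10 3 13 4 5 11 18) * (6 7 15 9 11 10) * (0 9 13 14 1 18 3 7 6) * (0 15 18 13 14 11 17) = [1, 13, 15, 11, 5, 10, 6, 18, 8, 17, 7, 3, 12, 4, 2, 14, 16, 0, 9] = (0 1 13 4 5 10 7 18 9 17)(2 15 14)(3 11)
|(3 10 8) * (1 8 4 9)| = |(1 8 3 10 4 9)| = 6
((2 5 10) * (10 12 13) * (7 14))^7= (2 12 10 5 13)(7 14)= [0, 1, 12, 3, 4, 13, 6, 14, 8, 9, 5, 11, 10, 2, 7]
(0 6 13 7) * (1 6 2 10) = (0 2 10 1 6 13 7) = [2, 6, 10, 3, 4, 5, 13, 0, 8, 9, 1, 11, 12, 7]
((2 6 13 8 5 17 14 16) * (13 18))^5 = [0, 1, 5, 3, 4, 6, 17, 7, 2, 9, 10, 11, 12, 16, 13, 15, 8, 18, 14] = (2 5 6 17 18 14 13 16 8)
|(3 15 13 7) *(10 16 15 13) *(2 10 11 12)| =|(2 10 16 15 11 12)(3 13 7)| =6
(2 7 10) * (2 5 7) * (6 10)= (5 7 6 10)= [0, 1, 2, 3, 4, 7, 10, 6, 8, 9, 5]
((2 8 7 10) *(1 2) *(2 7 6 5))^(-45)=(10)(2 5 6 8)=[0, 1, 5, 3, 4, 6, 8, 7, 2, 9, 10]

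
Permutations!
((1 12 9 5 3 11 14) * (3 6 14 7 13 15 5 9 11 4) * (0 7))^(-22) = [12, 6, 2, 3, 4, 13, 15, 11, 8, 9, 10, 1, 14, 0, 5, 7] = (0 12 14 5 13)(1 6 15 7 11)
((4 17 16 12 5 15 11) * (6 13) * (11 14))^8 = (17) = [0, 1, 2, 3, 4, 5, 6, 7, 8, 9, 10, 11, 12, 13, 14, 15, 16, 17]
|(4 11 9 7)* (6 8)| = 4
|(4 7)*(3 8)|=|(3 8)(4 7)|=2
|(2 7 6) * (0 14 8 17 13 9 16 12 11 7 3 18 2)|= |(0 14 8 17 13 9 16 12 11 7 6)(2 3 18)|= 33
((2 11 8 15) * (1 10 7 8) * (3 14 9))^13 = (1 11 2 15 8 7 10)(3 14 9) = [0, 11, 15, 14, 4, 5, 6, 10, 7, 3, 1, 2, 12, 13, 9, 8]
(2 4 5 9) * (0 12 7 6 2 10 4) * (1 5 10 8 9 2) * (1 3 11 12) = (0 1 5 2)(3 11 12 7 6)(4 10)(8 9) = [1, 5, 0, 11, 10, 2, 3, 6, 9, 8, 4, 12, 7]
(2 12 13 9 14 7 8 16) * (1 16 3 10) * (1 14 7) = (1 16 2 12 13 9 7 8 3 10 14) = [0, 16, 12, 10, 4, 5, 6, 8, 3, 7, 14, 11, 13, 9, 1, 15, 2]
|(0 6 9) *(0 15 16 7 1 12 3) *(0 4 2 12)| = 28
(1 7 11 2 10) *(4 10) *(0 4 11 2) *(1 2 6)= (0 4 10 2 11)(1 7 6)= [4, 7, 11, 3, 10, 5, 1, 6, 8, 9, 2, 0]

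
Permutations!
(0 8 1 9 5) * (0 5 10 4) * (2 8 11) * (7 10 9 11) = (0 7 10 4)(1 11 2 8) = [7, 11, 8, 3, 0, 5, 6, 10, 1, 9, 4, 2]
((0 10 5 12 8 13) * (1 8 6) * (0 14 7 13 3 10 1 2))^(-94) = (0 5 1 12 8 6 3 2 10)(7 14 13) = [5, 12, 10, 2, 4, 1, 3, 14, 6, 9, 0, 11, 8, 7, 13]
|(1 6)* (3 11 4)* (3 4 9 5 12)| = |(1 6)(3 11 9 5 12)| = 10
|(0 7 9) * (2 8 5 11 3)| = 15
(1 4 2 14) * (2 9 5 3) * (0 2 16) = (0 2 14 1 4 9 5 3 16) = [2, 4, 14, 16, 9, 3, 6, 7, 8, 5, 10, 11, 12, 13, 1, 15, 0]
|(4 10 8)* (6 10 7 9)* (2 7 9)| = 10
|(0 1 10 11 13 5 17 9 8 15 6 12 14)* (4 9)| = |(0 1 10 11 13 5 17 4 9 8 15 6 12 14)| = 14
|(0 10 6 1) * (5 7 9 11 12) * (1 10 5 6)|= |(0 5 7 9 11 12 6 10 1)|= 9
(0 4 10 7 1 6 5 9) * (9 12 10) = [4, 6, 2, 3, 9, 12, 5, 1, 8, 0, 7, 11, 10] = (0 4 9)(1 6 5 12 10 7)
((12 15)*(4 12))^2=[0, 1, 2, 3, 15, 5, 6, 7, 8, 9, 10, 11, 4, 13, 14, 12]=(4 15 12)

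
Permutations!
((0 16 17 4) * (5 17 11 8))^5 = [17, 1, 2, 3, 5, 11, 6, 7, 16, 9, 10, 0, 12, 13, 14, 15, 4, 8] = (0 17 8 16 4 5 11)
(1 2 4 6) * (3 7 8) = [0, 2, 4, 7, 6, 5, 1, 8, 3] = (1 2 4 6)(3 7 8)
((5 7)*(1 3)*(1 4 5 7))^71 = [0, 5, 2, 1, 3, 4, 6, 7] = (7)(1 5 4 3)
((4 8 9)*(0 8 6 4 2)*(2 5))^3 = [5, 1, 9, 3, 6, 8, 4, 7, 2, 0] = (0 5 8 2 9)(4 6)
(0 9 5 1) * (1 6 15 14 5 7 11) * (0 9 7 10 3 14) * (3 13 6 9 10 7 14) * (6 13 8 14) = (0 6 15)(1 10 8 14 5 9 7 11) = [6, 10, 2, 3, 4, 9, 15, 11, 14, 7, 8, 1, 12, 13, 5, 0]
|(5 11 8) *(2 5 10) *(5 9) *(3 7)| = |(2 9 5 11 8 10)(3 7)| = 6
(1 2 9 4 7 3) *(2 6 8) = (1 6 8 2 9 4 7 3) = [0, 6, 9, 1, 7, 5, 8, 3, 2, 4]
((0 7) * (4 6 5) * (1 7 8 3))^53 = (0 1 8 7 3)(4 5 6) = [1, 8, 2, 0, 5, 6, 4, 3, 7]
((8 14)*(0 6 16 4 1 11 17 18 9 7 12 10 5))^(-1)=(0 5 10 12 7 9 18 17 11 1 4 16 6)(8 14)=[5, 4, 2, 3, 16, 10, 0, 9, 14, 18, 12, 1, 7, 13, 8, 15, 6, 11, 17]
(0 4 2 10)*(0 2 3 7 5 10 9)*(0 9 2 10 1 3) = (10)(0 4)(1 3 7 5) = [4, 3, 2, 7, 0, 1, 6, 5, 8, 9, 10]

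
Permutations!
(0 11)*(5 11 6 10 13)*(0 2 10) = (0 6)(2 10 13 5 11) = [6, 1, 10, 3, 4, 11, 0, 7, 8, 9, 13, 2, 12, 5]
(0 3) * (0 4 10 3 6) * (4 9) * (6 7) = (0 7 6)(3 9 4 10) = [7, 1, 2, 9, 10, 5, 0, 6, 8, 4, 3]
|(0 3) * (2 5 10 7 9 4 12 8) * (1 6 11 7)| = 22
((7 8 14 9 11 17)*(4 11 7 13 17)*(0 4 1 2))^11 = (0 4 11 1 2)(7 9 14 8)(13 17) = [4, 2, 0, 3, 11, 5, 6, 9, 7, 14, 10, 1, 12, 17, 8, 15, 16, 13]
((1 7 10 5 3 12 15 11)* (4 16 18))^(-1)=(1 11 15 12 3 5 10 7)(4 18 16)=[0, 11, 2, 5, 18, 10, 6, 1, 8, 9, 7, 15, 3, 13, 14, 12, 4, 17, 16]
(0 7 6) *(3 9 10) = (0 7 6)(3 9 10) = [7, 1, 2, 9, 4, 5, 0, 6, 8, 10, 3]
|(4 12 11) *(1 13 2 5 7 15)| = |(1 13 2 5 7 15)(4 12 11)| = 6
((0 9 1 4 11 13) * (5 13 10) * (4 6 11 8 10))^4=(0 11 5 1 8)(4 13 6 10 9)=[11, 8, 2, 3, 13, 1, 10, 7, 0, 4, 9, 5, 12, 6]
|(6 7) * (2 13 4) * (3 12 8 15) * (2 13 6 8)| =|(2 6 7 8 15 3 12)(4 13)| =14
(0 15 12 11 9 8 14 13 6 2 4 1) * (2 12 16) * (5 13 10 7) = [15, 0, 4, 3, 1, 13, 12, 5, 14, 8, 7, 9, 11, 6, 10, 16, 2] = (0 15 16 2 4 1)(5 13 6 12 11 9 8 14 10 7)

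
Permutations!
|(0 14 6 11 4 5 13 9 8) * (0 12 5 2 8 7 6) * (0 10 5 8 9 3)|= |(0 14 10 5 13 3)(2 9 7 6 11 4)(8 12)|= 6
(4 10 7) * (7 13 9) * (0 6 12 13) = (0 6 12 13 9 7 4 10) = [6, 1, 2, 3, 10, 5, 12, 4, 8, 7, 0, 11, 13, 9]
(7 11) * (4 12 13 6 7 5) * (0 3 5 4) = [3, 1, 2, 5, 12, 0, 7, 11, 8, 9, 10, 4, 13, 6] = (0 3 5)(4 12 13 6 7 11)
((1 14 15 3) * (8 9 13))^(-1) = [0, 3, 2, 15, 4, 5, 6, 7, 13, 8, 10, 11, 12, 9, 1, 14] = (1 3 15 14)(8 13 9)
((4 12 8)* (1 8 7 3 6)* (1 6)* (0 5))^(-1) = (0 5)(1 3 7 12 4 8) = [5, 3, 2, 7, 8, 0, 6, 12, 1, 9, 10, 11, 4]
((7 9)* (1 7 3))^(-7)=(1 7 9 3)=[0, 7, 2, 1, 4, 5, 6, 9, 8, 3]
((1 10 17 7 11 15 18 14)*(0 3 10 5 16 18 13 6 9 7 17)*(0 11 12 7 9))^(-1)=[6, 14, 2, 0, 4, 1, 13, 12, 8, 9, 3, 10, 7, 15, 18, 11, 5, 17, 16]=(0 6 13 15 11 10 3)(1 14 18 16 5)(7 12)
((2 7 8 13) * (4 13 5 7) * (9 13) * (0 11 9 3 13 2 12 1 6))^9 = (0 6 1 12 13 3 4 2 9 11) = [6, 12, 9, 4, 2, 5, 1, 7, 8, 11, 10, 0, 13, 3]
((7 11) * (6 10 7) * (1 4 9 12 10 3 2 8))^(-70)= (1 6 12 8 11 9 2 7 4 3 10)= [0, 6, 7, 10, 3, 5, 12, 4, 11, 2, 1, 9, 8]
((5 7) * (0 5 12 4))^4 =(0 4 12 7 5) =[4, 1, 2, 3, 12, 0, 6, 5, 8, 9, 10, 11, 7]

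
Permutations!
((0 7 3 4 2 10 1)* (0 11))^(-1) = (0 11 1 10 2 4 3 7) = [11, 10, 4, 7, 3, 5, 6, 0, 8, 9, 2, 1]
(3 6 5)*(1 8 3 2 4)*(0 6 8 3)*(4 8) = (0 6 5 2 8)(1 3 4) = [6, 3, 8, 4, 1, 2, 5, 7, 0]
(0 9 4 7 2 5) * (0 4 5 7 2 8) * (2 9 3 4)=(0 3 4 9 5 2 7 8)=[3, 1, 7, 4, 9, 2, 6, 8, 0, 5]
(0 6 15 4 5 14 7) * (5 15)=(0 6 5 14 7)(4 15)=[6, 1, 2, 3, 15, 14, 5, 0, 8, 9, 10, 11, 12, 13, 7, 4]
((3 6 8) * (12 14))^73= [0, 1, 2, 6, 4, 5, 8, 7, 3, 9, 10, 11, 14, 13, 12]= (3 6 8)(12 14)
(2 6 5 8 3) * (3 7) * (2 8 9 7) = (2 6 5 9 7 3 8) = [0, 1, 6, 8, 4, 9, 5, 3, 2, 7]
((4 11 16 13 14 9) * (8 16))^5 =[0, 1, 2, 3, 14, 5, 6, 7, 4, 13, 10, 9, 12, 8, 16, 15, 11] =(4 14 16 11 9 13 8)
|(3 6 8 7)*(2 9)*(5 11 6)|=6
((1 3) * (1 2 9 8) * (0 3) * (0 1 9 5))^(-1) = (0 5 2 3)(8 9) = [5, 1, 3, 0, 4, 2, 6, 7, 9, 8]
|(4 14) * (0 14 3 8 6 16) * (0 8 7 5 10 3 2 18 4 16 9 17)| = 84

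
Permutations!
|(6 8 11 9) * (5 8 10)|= 6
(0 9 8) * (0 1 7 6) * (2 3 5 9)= (0 2 3 5 9 8 1 7 6)= [2, 7, 3, 5, 4, 9, 0, 6, 1, 8]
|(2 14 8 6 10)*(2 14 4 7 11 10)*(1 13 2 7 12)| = 30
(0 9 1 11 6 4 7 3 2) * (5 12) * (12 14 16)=(0 9 1 11 6 4 7 3 2)(5 14 16 12)=[9, 11, 0, 2, 7, 14, 4, 3, 8, 1, 10, 6, 5, 13, 16, 15, 12]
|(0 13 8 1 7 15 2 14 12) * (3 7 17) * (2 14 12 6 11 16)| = |(0 13 8 1 17 3 7 15 14 6 11 16 2 12)| = 14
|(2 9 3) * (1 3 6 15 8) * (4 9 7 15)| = 6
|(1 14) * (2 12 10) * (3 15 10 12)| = 4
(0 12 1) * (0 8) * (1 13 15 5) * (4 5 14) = (0 12 13 15 14 4 5 1 8) = [12, 8, 2, 3, 5, 1, 6, 7, 0, 9, 10, 11, 13, 15, 4, 14]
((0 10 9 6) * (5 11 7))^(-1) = (0 6 9 10)(5 7 11) = [6, 1, 2, 3, 4, 7, 9, 11, 8, 10, 0, 5]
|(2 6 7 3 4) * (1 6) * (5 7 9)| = 8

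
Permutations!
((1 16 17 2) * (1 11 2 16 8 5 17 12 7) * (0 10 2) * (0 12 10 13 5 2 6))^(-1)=[6, 7, 8, 3, 4, 13, 10, 12, 1, 9, 16, 2, 11, 0, 14, 15, 17, 5]=(0 6 10 16 17 5 13)(1 7 12 11 2 8)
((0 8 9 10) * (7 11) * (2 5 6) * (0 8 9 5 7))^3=(0 8 2)(5 7 9)(6 11 10)=[8, 1, 0, 3, 4, 7, 11, 9, 2, 5, 6, 10]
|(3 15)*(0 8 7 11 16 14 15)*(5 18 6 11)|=11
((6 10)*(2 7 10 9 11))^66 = [0, 1, 2, 3, 4, 5, 6, 7, 8, 9, 10, 11] = (11)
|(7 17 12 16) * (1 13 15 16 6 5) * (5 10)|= 10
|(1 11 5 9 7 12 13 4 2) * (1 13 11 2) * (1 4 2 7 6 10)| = |(1 7 12 11 5 9 6 10)(2 13)| = 8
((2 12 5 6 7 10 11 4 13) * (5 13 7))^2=(2 13 12)(4 10)(7 11)=[0, 1, 13, 3, 10, 5, 6, 11, 8, 9, 4, 7, 2, 12]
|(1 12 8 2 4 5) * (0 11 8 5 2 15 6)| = |(0 11 8 15 6)(1 12 5)(2 4)| = 30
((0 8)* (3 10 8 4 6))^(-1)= (0 8 10 3 6 4)= [8, 1, 2, 6, 0, 5, 4, 7, 10, 9, 3]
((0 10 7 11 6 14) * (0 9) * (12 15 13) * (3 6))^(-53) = (0 11 14 10 3 9 7 6)(12 15 13) = [11, 1, 2, 9, 4, 5, 0, 6, 8, 7, 3, 14, 15, 12, 10, 13]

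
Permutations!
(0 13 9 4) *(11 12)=(0 13 9 4)(11 12)=[13, 1, 2, 3, 0, 5, 6, 7, 8, 4, 10, 12, 11, 9]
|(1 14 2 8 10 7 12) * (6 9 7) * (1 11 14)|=9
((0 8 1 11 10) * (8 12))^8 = (0 8 11)(1 10 12) = [8, 10, 2, 3, 4, 5, 6, 7, 11, 9, 12, 0, 1]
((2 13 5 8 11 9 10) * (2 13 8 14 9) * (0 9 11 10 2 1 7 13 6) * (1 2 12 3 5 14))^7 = [13, 10, 3, 2, 4, 8, 7, 6, 5, 14, 1, 12, 11, 0, 9] = (0 13)(1 10)(2 3)(5 8)(6 7)(9 14)(11 12)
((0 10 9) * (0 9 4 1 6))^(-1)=(0 6 1 4 10)=[6, 4, 2, 3, 10, 5, 1, 7, 8, 9, 0]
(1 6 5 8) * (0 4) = [4, 6, 2, 3, 0, 8, 5, 7, 1] = (0 4)(1 6 5 8)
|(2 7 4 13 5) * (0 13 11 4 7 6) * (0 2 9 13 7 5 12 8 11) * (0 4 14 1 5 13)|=|(0 7 13 12 8 11 14 1 5 9)(2 6)|=10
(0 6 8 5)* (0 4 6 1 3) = (0 1 3)(4 6 8 5) = [1, 3, 2, 0, 6, 4, 8, 7, 5]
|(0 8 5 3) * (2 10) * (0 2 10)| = |(10)(0 8 5 3 2)| = 5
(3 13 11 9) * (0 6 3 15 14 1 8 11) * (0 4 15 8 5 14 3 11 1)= (0 6 11 9 8 1 5 14)(3 13 4 15)= [6, 5, 2, 13, 15, 14, 11, 7, 1, 8, 10, 9, 12, 4, 0, 3]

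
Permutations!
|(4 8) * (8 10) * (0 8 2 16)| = |(0 8 4 10 2 16)| = 6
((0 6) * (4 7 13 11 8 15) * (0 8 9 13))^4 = (0 4 8)(6 7 15)(9 13 11) = [4, 1, 2, 3, 8, 5, 7, 15, 0, 13, 10, 9, 12, 11, 14, 6]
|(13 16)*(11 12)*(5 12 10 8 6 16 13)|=7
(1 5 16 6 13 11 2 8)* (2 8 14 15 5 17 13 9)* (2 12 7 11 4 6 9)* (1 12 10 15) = (1 17 13 4 6 2 14)(5 16 9 10 15)(7 11 8 12) = [0, 17, 14, 3, 6, 16, 2, 11, 12, 10, 15, 8, 7, 4, 1, 5, 9, 13]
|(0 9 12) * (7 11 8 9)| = |(0 7 11 8 9 12)| = 6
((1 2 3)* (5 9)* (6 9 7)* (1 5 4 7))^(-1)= (1 5 3 2)(4 9 6 7)= [0, 5, 1, 2, 9, 3, 7, 4, 8, 6]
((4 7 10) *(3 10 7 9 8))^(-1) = (3 8 9 4 10) = [0, 1, 2, 8, 10, 5, 6, 7, 9, 4, 3]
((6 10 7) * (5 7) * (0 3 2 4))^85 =[3, 1, 4, 2, 0, 7, 10, 6, 8, 9, 5] =(0 3 2 4)(5 7 6 10)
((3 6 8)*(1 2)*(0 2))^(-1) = (0 1 2)(3 8 6) = [1, 2, 0, 8, 4, 5, 3, 7, 6]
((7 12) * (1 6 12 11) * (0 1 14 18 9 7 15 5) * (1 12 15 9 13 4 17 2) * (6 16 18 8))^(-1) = [5, 2, 17, 3, 13, 15, 8, 9, 14, 12, 10, 7, 0, 18, 11, 6, 1, 4, 16] = (0 5 15 6 8 14 11 7 9 12)(1 2 17 4 13 18 16)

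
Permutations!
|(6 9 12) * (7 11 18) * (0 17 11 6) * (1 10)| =|(0 17 11 18 7 6 9 12)(1 10)| =8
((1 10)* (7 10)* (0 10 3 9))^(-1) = (0 9 3 7 1 10) = [9, 10, 2, 7, 4, 5, 6, 1, 8, 3, 0]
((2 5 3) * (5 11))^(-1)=(2 3 5 11)=[0, 1, 3, 5, 4, 11, 6, 7, 8, 9, 10, 2]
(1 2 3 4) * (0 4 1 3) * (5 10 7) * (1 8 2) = (0 4 3 8 2)(5 10 7) = [4, 1, 0, 8, 3, 10, 6, 5, 2, 9, 7]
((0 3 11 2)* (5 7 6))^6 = (0 11)(2 3) = [11, 1, 3, 2, 4, 5, 6, 7, 8, 9, 10, 0]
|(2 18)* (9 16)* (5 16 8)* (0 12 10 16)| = 14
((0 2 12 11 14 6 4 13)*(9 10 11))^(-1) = [13, 1, 0, 3, 6, 5, 14, 7, 8, 12, 9, 10, 2, 4, 11] = (0 13 4 6 14 11 10 9 12 2)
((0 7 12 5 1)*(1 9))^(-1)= (0 1 9 5 12 7)= [1, 9, 2, 3, 4, 12, 6, 0, 8, 5, 10, 11, 7]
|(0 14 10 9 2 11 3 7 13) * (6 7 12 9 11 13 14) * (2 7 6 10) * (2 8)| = |(0 10 11 3 12 9 7 14 8 2 13)| = 11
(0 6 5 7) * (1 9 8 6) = [1, 9, 2, 3, 4, 7, 5, 0, 6, 8] = (0 1 9 8 6 5 7)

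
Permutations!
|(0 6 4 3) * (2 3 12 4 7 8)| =|(0 6 7 8 2 3)(4 12)| =6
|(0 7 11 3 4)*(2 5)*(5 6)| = |(0 7 11 3 4)(2 6 5)| = 15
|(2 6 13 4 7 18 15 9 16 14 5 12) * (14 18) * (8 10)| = |(2 6 13 4 7 14 5 12)(8 10)(9 16 18 15)| = 8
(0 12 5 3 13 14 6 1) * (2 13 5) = (0 12 2 13 14 6 1)(3 5) = [12, 0, 13, 5, 4, 3, 1, 7, 8, 9, 10, 11, 2, 14, 6]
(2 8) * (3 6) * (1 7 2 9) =(1 7 2 8 9)(3 6) =[0, 7, 8, 6, 4, 5, 3, 2, 9, 1]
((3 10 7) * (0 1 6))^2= (0 6 1)(3 7 10)= [6, 0, 2, 7, 4, 5, 1, 10, 8, 9, 3]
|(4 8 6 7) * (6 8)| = |(8)(4 6 7)| = 3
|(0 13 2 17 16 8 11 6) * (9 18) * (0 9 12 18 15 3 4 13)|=22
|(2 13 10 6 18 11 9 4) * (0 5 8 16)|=|(0 5 8 16)(2 13 10 6 18 11 9 4)|=8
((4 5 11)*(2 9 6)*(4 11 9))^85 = (11) = [0, 1, 2, 3, 4, 5, 6, 7, 8, 9, 10, 11]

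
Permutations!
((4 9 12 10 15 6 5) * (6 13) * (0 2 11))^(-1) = (0 11 2)(4 5 6 13 15 10 12 9) = [11, 1, 0, 3, 5, 6, 13, 7, 8, 4, 12, 2, 9, 15, 14, 10]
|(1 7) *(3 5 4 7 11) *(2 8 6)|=6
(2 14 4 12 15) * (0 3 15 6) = (0 3 15 2 14 4 12 6) = [3, 1, 14, 15, 12, 5, 0, 7, 8, 9, 10, 11, 6, 13, 4, 2]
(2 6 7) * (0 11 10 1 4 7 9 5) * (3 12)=(0 11 10 1 4 7 2 6 9 5)(3 12)=[11, 4, 6, 12, 7, 0, 9, 2, 8, 5, 1, 10, 3]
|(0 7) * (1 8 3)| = |(0 7)(1 8 3)| = 6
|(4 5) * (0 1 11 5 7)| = 6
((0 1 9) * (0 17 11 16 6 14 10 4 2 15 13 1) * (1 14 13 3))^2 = (1 17 16 13 10 2 3 9 11 6 14 4 15) = [0, 17, 3, 9, 15, 5, 14, 7, 8, 11, 2, 6, 12, 10, 4, 1, 13, 16]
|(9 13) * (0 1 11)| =|(0 1 11)(9 13)| =6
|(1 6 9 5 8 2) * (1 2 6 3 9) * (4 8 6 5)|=7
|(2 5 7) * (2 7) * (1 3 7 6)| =4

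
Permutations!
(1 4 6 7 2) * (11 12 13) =(1 4 6 7 2)(11 12 13) =[0, 4, 1, 3, 6, 5, 7, 2, 8, 9, 10, 12, 13, 11]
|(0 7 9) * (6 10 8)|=3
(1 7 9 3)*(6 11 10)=(1 7 9 3)(6 11 10)=[0, 7, 2, 1, 4, 5, 11, 9, 8, 3, 6, 10]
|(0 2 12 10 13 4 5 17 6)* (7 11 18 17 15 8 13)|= |(0 2 12 10 7 11 18 17 6)(4 5 15 8 13)|= 45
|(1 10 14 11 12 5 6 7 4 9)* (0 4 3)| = 12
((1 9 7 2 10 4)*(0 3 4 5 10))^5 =(0 7 1 3 2 9 4)(5 10) =[7, 3, 9, 2, 0, 10, 6, 1, 8, 4, 5]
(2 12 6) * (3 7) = (2 12 6)(3 7) = [0, 1, 12, 7, 4, 5, 2, 3, 8, 9, 10, 11, 6]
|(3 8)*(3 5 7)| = 4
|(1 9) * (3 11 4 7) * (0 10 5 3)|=|(0 10 5 3 11 4 7)(1 9)|=14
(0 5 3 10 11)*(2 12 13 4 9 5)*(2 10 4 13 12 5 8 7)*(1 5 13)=(0 10 11)(1 5 3 4 9 8 7 2 13)=[10, 5, 13, 4, 9, 3, 6, 2, 7, 8, 11, 0, 12, 1]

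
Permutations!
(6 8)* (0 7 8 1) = [7, 0, 2, 3, 4, 5, 1, 8, 6] = (0 7 8 6 1)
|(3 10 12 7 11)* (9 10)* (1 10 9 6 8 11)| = 4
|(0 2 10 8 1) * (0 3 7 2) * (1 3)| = |(2 10 8 3 7)| = 5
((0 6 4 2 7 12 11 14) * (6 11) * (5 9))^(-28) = (0 14 11)(2 12 4 7 6) = [14, 1, 12, 3, 7, 5, 2, 6, 8, 9, 10, 0, 4, 13, 11]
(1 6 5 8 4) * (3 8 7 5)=(1 6 3 8 4)(5 7)=[0, 6, 2, 8, 1, 7, 3, 5, 4]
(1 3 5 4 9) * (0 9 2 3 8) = (0 9 1 8)(2 3 5 4) = [9, 8, 3, 5, 2, 4, 6, 7, 0, 1]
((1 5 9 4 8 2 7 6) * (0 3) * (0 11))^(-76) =[11, 8, 5, 0, 6, 2, 4, 9, 1, 7, 10, 3] =(0 11 3)(1 8)(2 5)(4 6)(7 9)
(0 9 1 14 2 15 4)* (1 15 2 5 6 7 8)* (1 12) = (0 9 15 4)(1 14 5 6 7 8 12) = [9, 14, 2, 3, 0, 6, 7, 8, 12, 15, 10, 11, 1, 13, 5, 4]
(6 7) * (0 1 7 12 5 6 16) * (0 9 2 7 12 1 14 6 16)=(0 14 6 1 12 5 16 9 2 7)=[14, 12, 7, 3, 4, 16, 1, 0, 8, 2, 10, 11, 5, 13, 6, 15, 9]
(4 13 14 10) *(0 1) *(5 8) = (0 1)(4 13 14 10)(5 8) = [1, 0, 2, 3, 13, 8, 6, 7, 5, 9, 4, 11, 12, 14, 10]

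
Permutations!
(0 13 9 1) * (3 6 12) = (0 13 9 1)(3 6 12) = [13, 0, 2, 6, 4, 5, 12, 7, 8, 1, 10, 11, 3, 9]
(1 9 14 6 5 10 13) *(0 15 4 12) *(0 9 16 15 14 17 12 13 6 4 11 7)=[14, 16, 2, 3, 13, 10, 5, 0, 8, 17, 6, 7, 9, 1, 4, 11, 15, 12]=(0 14 4 13 1 16 15 11 7)(5 10 6)(9 17 12)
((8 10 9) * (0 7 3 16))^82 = (0 3)(7 16)(8 10 9) = [3, 1, 2, 0, 4, 5, 6, 16, 10, 8, 9, 11, 12, 13, 14, 15, 7]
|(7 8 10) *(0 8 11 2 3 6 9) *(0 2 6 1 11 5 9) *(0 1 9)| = |(0 8 10 7 5)(1 11 6)(2 3 9)| = 15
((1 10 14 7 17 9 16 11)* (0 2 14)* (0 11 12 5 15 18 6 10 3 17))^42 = (0 14)(1 5)(2 7)(3 15)(6 9)(10 16)(11 12)(17 18) = [14, 5, 7, 15, 4, 1, 9, 2, 8, 6, 16, 12, 11, 13, 0, 3, 10, 18, 17]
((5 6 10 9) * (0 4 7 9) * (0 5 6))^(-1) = (0 5 10 6 9 7 4) = [5, 1, 2, 3, 0, 10, 9, 4, 8, 7, 6]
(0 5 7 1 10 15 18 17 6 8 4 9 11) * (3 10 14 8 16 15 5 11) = (0 11)(1 14 8 4 9 3 10 5 7)(6 16 15 18 17) = [11, 14, 2, 10, 9, 7, 16, 1, 4, 3, 5, 0, 12, 13, 8, 18, 15, 6, 17]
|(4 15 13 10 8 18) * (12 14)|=|(4 15 13 10 8 18)(12 14)|=6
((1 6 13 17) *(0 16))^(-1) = (0 16)(1 17 13 6) = [16, 17, 2, 3, 4, 5, 1, 7, 8, 9, 10, 11, 12, 6, 14, 15, 0, 13]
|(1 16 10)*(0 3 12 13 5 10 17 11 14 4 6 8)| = |(0 3 12 13 5 10 1 16 17 11 14 4 6 8)| = 14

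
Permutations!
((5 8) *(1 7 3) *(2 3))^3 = [0, 3, 7, 2, 4, 8, 6, 1, 5] = (1 3 2 7)(5 8)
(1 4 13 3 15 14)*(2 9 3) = (1 4 13 2 9 3 15 14) = [0, 4, 9, 15, 13, 5, 6, 7, 8, 3, 10, 11, 12, 2, 1, 14]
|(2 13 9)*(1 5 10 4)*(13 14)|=4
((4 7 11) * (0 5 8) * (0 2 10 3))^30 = (11) = [0, 1, 2, 3, 4, 5, 6, 7, 8, 9, 10, 11]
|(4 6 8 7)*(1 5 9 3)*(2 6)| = 20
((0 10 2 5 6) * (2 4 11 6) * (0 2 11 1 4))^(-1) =(0 10)(1 4)(2 6 11 5) =[10, 4, 6, 3, 1, 2, 11, 7, 8, 9, 0, 5]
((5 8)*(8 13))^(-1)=(5 8 13)=[0, 1, 2, 3, 4, 8, 6, 7, 13, 9, 10, 11, 12, 5]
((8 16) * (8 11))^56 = (8 11 16) = [0, 1, 2, 3, 4, 5, 6, 7, 11, 9, 10, 16, 12, 13, 14, 15, 8]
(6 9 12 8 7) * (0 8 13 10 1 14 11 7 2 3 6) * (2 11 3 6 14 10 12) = (0 8 11 7)(1 10)(2 6 9)(3 14)(12 13) = [8, 10, 6, 14, 4, 5, 9, 0, 11, 2, 1, 7, 13, 12, 3]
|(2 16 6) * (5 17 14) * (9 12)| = |(2 16 6)(5 17 14)(9 12)| = 6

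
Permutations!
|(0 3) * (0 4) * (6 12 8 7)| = |(0 3 4)(6 12 8 7)| = 12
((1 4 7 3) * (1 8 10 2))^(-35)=(10)=[0, 1, 2, 3, 4, 5, 6, 7, 8, 9, 10]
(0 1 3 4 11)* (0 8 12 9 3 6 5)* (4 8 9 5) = (0 1 6 4 11 9 3 8 12 5) = [1, 6, 2, 8, 11, 0, 4, 7, 12, 3, 10, 9, 5]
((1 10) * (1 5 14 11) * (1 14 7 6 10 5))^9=(1 10 6 7 5)(11 14)=[0, 10, 2, 3, 4, 1, 7, 5, 8, 9, 6, 14, 12, 13, 11]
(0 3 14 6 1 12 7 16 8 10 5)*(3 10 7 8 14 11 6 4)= (0 10 5)(1 12 8 7 16 14 4 3 11 6)= [10, 12, 2, 11, 3, 0, 1, 16, 7, 9, 5, 6, 8, 13, 4, 15, 14]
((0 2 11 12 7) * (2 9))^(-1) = (0 7 12 11 2 9) = [7, 1, 9, 3, 4, 5, 6, 12, 8, 0, 10, 2, 11]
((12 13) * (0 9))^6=(13)=[0, 1, 2, 3, 4, 5, 6, 7, 8, 9, 10, 11, 12, 13]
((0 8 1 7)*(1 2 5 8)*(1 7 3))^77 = (0 7)(1 3)(2 8 5) = [7, 3, 8, 1, 4, 2, 6, 0, 5]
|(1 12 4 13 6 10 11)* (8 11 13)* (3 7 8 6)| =10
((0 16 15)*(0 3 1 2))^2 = (0 15 1)(2 16 3) = [15, 0, 16, 2, 4, 5, 6, 7, 8, 9, 10, 11, 12, 13, 14, 1, 3]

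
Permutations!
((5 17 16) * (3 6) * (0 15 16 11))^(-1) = (0 11 17 5 16 15)(3 6) = [11, 1, 2, 6, 4, 16, 3, 7, 8, 9, 10, 17, 12, 13, 14, 0, 15, 5]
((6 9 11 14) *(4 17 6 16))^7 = (17) = [0, 1, 2, 3, 4, 5, 6, 7, 8, 9, 10, 11, 12, 13, 14, 15, 16, 17]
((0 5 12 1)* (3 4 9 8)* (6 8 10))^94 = (0 12)(1 5)(3 6 9)(4 8 10) = [12, 5, 2, 6, 8, 1, 9, 7, 10, 3, 4, 11, 0]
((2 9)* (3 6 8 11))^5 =(2 9)(3 6 8 11) =[0, 1, 9, 6, 4, 5, 8, 7, 11, 2, 10, 3]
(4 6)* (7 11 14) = (4 6)(7 11 14) = [0, 1, 2, 3, 6, 5, 4, 11, 8, 9, 10, 14, 12, 13, 7]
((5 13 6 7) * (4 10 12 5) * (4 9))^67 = [0, 1, 2, 3, 5, 7, 4, 10, 8, 12, 13, 11, 6, 9] = (4 5 7 10 13 9 12 6)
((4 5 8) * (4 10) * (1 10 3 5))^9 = (10) = [0, 1, 2, 3, 4, 5, 6, 7, 8, 9, 10]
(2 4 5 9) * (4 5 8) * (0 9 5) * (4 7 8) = (0 9 2)(7 8) = [9, 1, 0, 3, 4, 5, 6, 8, 7, 2]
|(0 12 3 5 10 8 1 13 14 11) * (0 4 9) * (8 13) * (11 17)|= |(0 12 3 5 10 13 14 17 11 4 9)(1 8)|= 22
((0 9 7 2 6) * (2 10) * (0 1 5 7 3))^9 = (1 10)(2 5)(6 7) = [0, 10, 5, 3, 4, 2, 7, 6, 8, 9, 1]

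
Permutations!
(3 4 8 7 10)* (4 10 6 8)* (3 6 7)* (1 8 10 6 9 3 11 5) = [0, 8, 2, 6, 4, 1, 10, 7, 11, 3, 9, 5] = (1 8 11 5)(3 6 10 9)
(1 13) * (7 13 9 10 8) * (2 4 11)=(1 9 10 8 7 13)(2 4 11)=[0, 9, 4, 3, 11, 5, 6, 13, 7, 10, 8, 2, 12, 1]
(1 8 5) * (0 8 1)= (0 8 5)= [8, 1, 2, 3, 4, 0, 6, 7, 5]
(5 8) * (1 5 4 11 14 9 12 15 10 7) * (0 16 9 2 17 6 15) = [16, 5, 17, 3, 11, 8, 15, 1, 4, 12, 7, 14, 0, 13, 2, 10, 9, 6] = (0 16 9 12)(1 5 8 4 11 14 2 17 6 15 10 7)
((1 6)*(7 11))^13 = (1 6)(7 11) = [0, 6, 2, 3, 4, 5, 1, 11, 8, 9, 10, 7]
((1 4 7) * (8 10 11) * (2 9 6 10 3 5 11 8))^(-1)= [0, 7, 11, 8, 1, 3, 9, 4, 10, 2, 6, 5]= (1 7 4)(2 11 5 3 8 10 6 9)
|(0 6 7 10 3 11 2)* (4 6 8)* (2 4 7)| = |(0 8 7 10 3 11 4 6 2)| = 9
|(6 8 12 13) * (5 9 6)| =6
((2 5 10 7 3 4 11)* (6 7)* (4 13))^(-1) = (2 11 4 13 3 7 6 10 5) = [0, 1, 11, 7, 13, 2, 10, 6, 8, 9, 5, 4, 12, 3]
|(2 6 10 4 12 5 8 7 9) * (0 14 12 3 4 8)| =|(0 14 12 5)(2 6 10 8 7 9)(3 4)| =12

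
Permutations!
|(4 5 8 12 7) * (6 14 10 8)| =|(4 5 6 14 10 8 12 7)| =8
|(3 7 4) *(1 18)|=|(1 18)(3 7 4)|=6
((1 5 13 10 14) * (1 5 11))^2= (5 10)(13 14)= [0, 1, 2, 3, 4, 10, 6, 7, 8, 9, 5, 11, 12, 14, 13]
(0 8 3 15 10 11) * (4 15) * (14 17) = (0 8 3 4 15 10 11)(14 17) = [8, 1, 2, 4, 15, 5, 6, 7, 3, 9, 11, 0, 12, 13, 17, 10, 16, 14]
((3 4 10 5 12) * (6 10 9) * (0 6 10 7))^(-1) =(0 7 6)(3 12 5 10 9 4) =[7, 1, 2, 12, 3, 10, 0, 6, 8, 4, 9, 11, 5]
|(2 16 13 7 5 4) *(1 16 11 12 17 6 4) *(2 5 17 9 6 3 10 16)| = 24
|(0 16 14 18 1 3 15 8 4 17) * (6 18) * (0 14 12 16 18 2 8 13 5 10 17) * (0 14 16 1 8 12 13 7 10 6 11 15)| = |(0 18 8 4 14 11 15 7 10 17 16 13 5 6 2 12 1 3)| = 18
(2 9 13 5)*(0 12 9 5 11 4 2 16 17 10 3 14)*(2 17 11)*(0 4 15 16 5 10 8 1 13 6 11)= (0 12 9 6 11 15 16)(1 13 2 10 3 14 4 17 8)= [12, 13, 10, 14, 17, 5, 11, 7, 1, 6, 3, 15, 9, 2, 4, 16, 0, 8]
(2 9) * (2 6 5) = (2 9 6 5) = [0, 1, 9, 3, 4, 2, 5, 7, 8, 6]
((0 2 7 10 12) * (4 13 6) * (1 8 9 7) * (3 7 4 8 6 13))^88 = (13) = [0, 1, 2, 3, 4, 5, 6, 7, 8, 9, 10, 11, 12, 13]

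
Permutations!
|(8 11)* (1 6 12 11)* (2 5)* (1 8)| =4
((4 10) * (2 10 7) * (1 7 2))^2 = (2 4 10) = [0, 1, 4, 3, 10, 5, 6, 7, 8, 9, 2]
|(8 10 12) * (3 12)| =4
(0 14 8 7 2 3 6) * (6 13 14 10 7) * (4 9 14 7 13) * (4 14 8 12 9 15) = [10, 1, 3, 14, 15, 5, 0, 2, 6, 8, 13, 11, 9, 7, 12, 4] = (0 10 13 7 2 3 14 12 9 8 6)(4 15)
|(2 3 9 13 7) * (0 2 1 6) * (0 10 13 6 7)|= |(0 2 3 9 6 10 13)(1 7)|= 14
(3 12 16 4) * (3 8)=(3 12 16 4 8)=[0, 1, 2, 12, 8, 5, 6, 7, 3, 9, 10, 11, 16, 13, 14, 15, 4]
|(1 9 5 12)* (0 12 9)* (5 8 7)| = 12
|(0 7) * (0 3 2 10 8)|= |(0 7 3 2 10 8)|= 6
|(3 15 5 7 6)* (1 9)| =10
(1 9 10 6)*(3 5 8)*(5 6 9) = (1 5 8 3 6)(9 10) = [0, 5, 2, 6, 4, 8, 1, 7, 3, 10, 9]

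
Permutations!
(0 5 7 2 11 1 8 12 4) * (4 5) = (0 4)(1 8 12 5 7 2 11) = [4, 8, 11, 3, 0, 7, 6, 2, 12, 9, 10, 1, 5]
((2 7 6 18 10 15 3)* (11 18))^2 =(2 6 18 15)(3 7 11 10) =[0, 1, 6, 7, 4, 5, 18, 11, 8, 9, 3, 10, 12, 13, 14, 2, 16, 17, 15]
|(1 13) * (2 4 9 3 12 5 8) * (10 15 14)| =|(1 13)(2 4 9 3 12 5 8)(10 15 14)| =42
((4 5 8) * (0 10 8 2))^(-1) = [2, 1, 5, 3, 8, 4, 6, 7, 10, 9, 0] = (0 2 5 4 8 10)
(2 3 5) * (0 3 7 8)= (0 3 5 2 7 8)= [3, 1, 7, 5, 4, 2, 6, 8, 0]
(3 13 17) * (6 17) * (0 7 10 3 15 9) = (0 7 10 3 13 6 17 15 9) = [7, 1, 2, 13, 4, 5, 17, 10, 8, 0, 3, 11, 12, 6, 14, 9, 16, 15]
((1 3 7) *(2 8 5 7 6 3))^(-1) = (1 7 5 8 2)(3 6) = [0, 7, 1, 6, 4, 8, 3, 5, 2]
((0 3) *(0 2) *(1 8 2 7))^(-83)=(0 3 7 1 8 2)=[3, 8, 0, 7, 4, 5, 6, 1, 2]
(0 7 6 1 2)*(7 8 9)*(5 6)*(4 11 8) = (0 4 11 8 9 7 5 6 1 2) = [4, 2, 0, 3, 11, 6, 1, 5, 9, 7, 10, 8]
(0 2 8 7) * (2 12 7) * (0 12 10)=(0 10)(2 8)(7 12)=[10, 1, 8, 3, 4, 5, 6, 12, 2, 9, 0, 11, 7]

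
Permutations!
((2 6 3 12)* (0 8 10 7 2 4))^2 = (0 10 2 3 4 8 7 6 12) = [10, 1, 3, 4, 8, 5, 12, 6, 7, 9, 2, 11, 0]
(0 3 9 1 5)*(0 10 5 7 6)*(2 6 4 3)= (0 2 6)(1 7 4 3 9)(5 10)= [2, 7, 6, 9, 3, 10, 0, 4, 8, 1, 5]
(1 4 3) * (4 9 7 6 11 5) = (1 9 7 6 11 5 4 3) = [0, 9, 2, 1, 3, 4, 11, 6, 8, 7, 10, 5]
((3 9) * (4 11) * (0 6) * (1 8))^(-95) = (0 6)(1 8)(3 9)(4 11) = [6, 8, 2, 9, 11, 5, 0, 7, 1, 3, 10, 4]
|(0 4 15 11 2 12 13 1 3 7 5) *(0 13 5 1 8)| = 9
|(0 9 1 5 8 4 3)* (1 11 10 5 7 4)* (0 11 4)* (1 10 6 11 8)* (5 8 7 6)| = 20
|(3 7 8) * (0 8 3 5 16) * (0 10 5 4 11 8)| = |(3 7)(4 11 8)(5 16 10)| = 6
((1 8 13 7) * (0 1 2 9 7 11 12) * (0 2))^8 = (0 7 9 2 12 11 13 8 1) = [7, 0, 12, 3, 4, 5, 6, 9, 1, 2, 10, 13, 11, 8]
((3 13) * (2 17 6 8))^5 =[0, 1, 17, 13, 4, 5, 8, 7, 2, 9, 10, 11, 12, 3, 14, 15, 16, 6] =(2 17 6 8)(3 13)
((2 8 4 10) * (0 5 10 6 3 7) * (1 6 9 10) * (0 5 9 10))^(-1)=[9, 5, 10, 6, 8, 7, 1, 3, 2, 0, 4]=(0 9)(1 5 7 3 6)(2 10 4 8)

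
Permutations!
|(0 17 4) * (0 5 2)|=5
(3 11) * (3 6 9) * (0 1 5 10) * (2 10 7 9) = [1, 5, 10, 11, 4, 7, 2, 9, 8, 3, 0, 6] = (0 1 5 7 9 3 11 6 2 10)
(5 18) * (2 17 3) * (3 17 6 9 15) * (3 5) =[0, 1, 6, 2, 4, 18, 9, 7, 8, 15, 10, 11, 12, 13, 14, 5, 16, 17, 3] =(2 6 9 15 5 18 3)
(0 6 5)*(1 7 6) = [1, 7, 2, 3, 4, 0, 5, 6] = (0 1 7 6 5)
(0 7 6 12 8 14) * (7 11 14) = (0 11 14)(6 12 8 7) = [11, 1, 2, 3, 4, 5, 12, 6, 7, 9, 10, 14, 8, 13, 0]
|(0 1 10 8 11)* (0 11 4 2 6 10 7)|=15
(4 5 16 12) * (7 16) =(4 5 7 16 12) =[0, 1, 2, 3, 5, 7, 6, 16, 8, 9, 10, 11, 4, 13, 14, 15, 12]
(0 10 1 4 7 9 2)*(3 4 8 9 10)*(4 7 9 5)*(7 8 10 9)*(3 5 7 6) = (0 5 4 6 3 8 7 9 2)(1 10) = [5, 10, 0, 8, 6, 4, 3, 9, 7, 2, 1]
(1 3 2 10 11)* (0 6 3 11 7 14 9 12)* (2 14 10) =(0 6 3 14 9 12)(1 11)(7 10) =[6, 11, 2, 14, 4, 5, 3, 10, 8, 12, 7, 1, 0, 13, 9]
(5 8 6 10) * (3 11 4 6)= [0, 1, 2, 11, 6, 8, 10, 7, 3, 9, 5, 4]= (3 11 4 6 10 5 8)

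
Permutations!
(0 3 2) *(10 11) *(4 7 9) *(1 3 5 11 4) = [5, 3, 0, 2, 7, 11, 6, 9, 8, 1, 4, 10] = (0 5 11 10 4 7 9 1 3 2)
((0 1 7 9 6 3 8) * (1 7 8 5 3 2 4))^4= (0 2)(1 9)(4 7)(6 8)= [2, 9, 0, 3, 7, 5, 8, 4, 6, 1]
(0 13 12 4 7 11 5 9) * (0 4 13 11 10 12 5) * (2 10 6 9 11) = (0 2 10 12 13 5 11)(4 7 6 9) = [2, 1, 10, 3, 7, 11, 9, 6, 8, 4, 12, 0, 13, 5]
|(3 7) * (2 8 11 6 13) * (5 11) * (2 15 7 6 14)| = |(2 8 5 11 14)(3 6 13 15 7)| = 5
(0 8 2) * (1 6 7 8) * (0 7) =(0 1 6)(2 7 8) =[1, 6, 7, 3, 4, 5, 0, 8, 2]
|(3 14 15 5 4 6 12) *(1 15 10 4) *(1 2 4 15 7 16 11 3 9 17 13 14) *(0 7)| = |(0 7 16 11 3 1)(2 4 6 12 9 17 13 14 10 15 5)| = 66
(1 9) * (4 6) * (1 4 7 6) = (1 9 4)(6 7) = [0, 9, 2, 3, 1, 5, 7, 6, 8, 4]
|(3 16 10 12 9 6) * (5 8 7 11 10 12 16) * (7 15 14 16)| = |(3 5 8 15 14 16 12 9 6)(7 11 10)| = 9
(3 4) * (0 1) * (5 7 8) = (0 1)(3 4)(5 7 8) = [1, 0, 2, 4, 3, 7, 6, 8, 5]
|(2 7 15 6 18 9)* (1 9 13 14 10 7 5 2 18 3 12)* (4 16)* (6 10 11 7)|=|(1 9 18 13 14 11 7 15 10 6 3 12)(2 5)(4 16)|=12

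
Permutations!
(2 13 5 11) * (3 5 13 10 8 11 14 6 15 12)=(2 10 8 11)(3 5 14 6 15 12)=[0, 1, 10, 5, 4, 14, 15, 7, 11, 9, 8, 2, 3, 13, 6, 12]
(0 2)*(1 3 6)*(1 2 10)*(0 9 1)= (0 10)(1 3 6 2 9)= [10, 3, 9, 6, 4, 5, 2, 7, 8, 1, 0]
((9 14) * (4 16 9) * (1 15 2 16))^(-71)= (1 4 14 9 16 2 15)= [0, 4, 15, 3, 14, 5, 6, 7, 8, 16, 10, 11, 12, 13, 9, 1, 2]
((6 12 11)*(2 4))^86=(6 11 12)=[0, 1, 2, 3, 4, 5, 11, 7, 8, 9, 10, 12, 6]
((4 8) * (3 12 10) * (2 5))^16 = (3 12 10) = [0, 1, 2, 12, 4, 5, 6, 7, 8, 9, 3, 11, 10]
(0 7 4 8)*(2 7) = (0 2 7 4 8) = [2, 1, 7, 3, 8, 5, 6, 4, 0]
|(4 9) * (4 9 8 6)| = 3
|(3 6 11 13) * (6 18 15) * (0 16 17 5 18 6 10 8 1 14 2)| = 44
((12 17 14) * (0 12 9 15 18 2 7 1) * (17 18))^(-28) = (0 18 7)(1 12 2) = [18, 12, 1, 3, 4, 5, 6, 0, 8, 9, 10, 11, 2, 13, 14, 15, 16, 17, 7]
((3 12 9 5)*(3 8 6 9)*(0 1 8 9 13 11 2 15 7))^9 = (15)(3 12)(5 9) = [0, 1, 2, 12, 4, 9, 6, 7, 8, 5, 10, 11, 3, 13, 14, 15]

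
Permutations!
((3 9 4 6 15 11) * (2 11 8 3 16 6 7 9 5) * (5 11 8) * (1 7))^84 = (2 16)(3 15)(5 11)(6 8) = [0, 1, 16, 15, 4, 11, 8, 7, 6, 9, 10, 5, 12, 13, 14, 3, 2]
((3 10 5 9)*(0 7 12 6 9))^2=(0 12 9 10)(3 5 7 6)=[12, 1, 2, 5, 4, 7, 3, 6, 8, 10, 0, 11, 9]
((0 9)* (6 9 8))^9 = (0 8 6 9) = [8, 1, 2, 3, 4, 5, 9, 7, 6, 0]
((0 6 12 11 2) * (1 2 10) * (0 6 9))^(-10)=(1 6 11)(2 12 10)=[0, 6, 12, 3, 4, 5, 11, 7, 8, 9, 2, 1, 10]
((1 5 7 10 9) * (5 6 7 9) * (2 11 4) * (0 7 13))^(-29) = [5, 0, 11, 3, 2, 6, 7, 9, 8, 13, 1, 4, 12, 10] = (0 5 6 7 9 13 10 1)(2 11 4)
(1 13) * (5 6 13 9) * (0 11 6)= (0 11 6 13 1 9 5)= [11, 9, 2, 3, 4, 0, 13, 7, 8, 5, 10, 6, 12, 1]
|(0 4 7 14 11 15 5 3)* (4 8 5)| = |(0 8 5 3)(4 7 14 11 15)| = 20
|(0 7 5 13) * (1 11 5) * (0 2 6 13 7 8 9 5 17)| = 24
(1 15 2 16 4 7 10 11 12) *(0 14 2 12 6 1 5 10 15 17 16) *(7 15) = [14, 17, 0, 3, 15, 10, 1, 7, 8, 9, 11, 6, 5, 13, 2, 12, 4, 16] = (0 14 2)(1 17 16 4 15 12 5 10 11 6)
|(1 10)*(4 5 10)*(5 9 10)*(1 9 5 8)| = |(1 4 5 8)(9 10)| = 4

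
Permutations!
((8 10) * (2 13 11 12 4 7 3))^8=(2 13 11 12 4 7 3)=[0, 1, 13, 2, 7, 5, 6, 3, 8, 9, 10, 12, 4, 11]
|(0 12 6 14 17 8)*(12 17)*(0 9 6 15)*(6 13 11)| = |(0 17 8 9 13 11 6 14 12 15)| = 10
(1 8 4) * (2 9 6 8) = [0, 2, 9, 3, 1, 5, 8, 7, 4, 6] = (1 2 9 6 8 4)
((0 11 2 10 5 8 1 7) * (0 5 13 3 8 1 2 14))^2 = [14, 5, 13, 2, 4, 7, 6, 1, 10, 9, 3, 0, 12, 8, 11] = (0 14 11)(1 5 7)(2 13 8 10 3)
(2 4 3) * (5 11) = [0, 1, 4, 2, 3, 11, 6, 7, 8, 9, 10, 5] = (2 4 3)(5 11)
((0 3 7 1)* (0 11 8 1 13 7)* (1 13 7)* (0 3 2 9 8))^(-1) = [11, 13, 0, 3, 4, 5, 6, 7, 9, 2, 10, 1, 12, 8] = (0 11 1 13 8 9 2)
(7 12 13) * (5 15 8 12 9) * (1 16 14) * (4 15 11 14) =(1 16 4 15 8 12 13 7 9 5 11 14) =[0, 16, 2, 3, 15, 11, 6, 9, 12, 5, 10, 14, 13, 7, 1, 8, 4]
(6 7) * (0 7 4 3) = [7, 1, 2, 0, 3, 5, 4, 6] = (0 7 6 4 3)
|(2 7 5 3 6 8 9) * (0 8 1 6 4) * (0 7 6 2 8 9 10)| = |(0 9 8 10)(1 2 6)(3 4 7 5)| = 12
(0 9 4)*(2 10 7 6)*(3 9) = (0 3 9 4)(2 10 7 6) = [3, 1, 10, 9, 0, 5, 2, 6, 8, 4, 7]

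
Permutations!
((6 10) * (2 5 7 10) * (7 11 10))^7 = (2 11 6 5 10) = [0, 1, 11, 3, 4, 10, 5, 7, 8, 9, 2, 6]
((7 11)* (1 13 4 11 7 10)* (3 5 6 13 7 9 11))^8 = (1 11 7 10 9)(3 13 5 4 6) = [0, 11, 2, 13, 6, 4, 3, 10, 8, 1, 9, 7, 12, 5]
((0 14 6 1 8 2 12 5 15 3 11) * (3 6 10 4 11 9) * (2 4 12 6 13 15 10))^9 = (0 14 2 6 1 8 4 11)(3 9)(13 15) = [14, 8, 6, 9, 11, 5, 1, 7, 4, 3, 10, 0, 12, 15, 2, 13]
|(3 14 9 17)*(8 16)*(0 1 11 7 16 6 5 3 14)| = |(0 1 11 7 16 8 6 5 3)(9 17 14)| = 9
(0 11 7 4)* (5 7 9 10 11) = (0 5 7 4)(9 10 11) = [5, 1, 2, 3, 0, 7, 6, 4, 8, 10, 11, 9]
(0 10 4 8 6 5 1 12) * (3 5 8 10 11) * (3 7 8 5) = (0 11 7 8 6 5 1 12)(4 10) = [11, 12, 2, 3, 10, 1, 5, 8, 6, 9, 4, 7, 0]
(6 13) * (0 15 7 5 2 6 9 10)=[15, 1, 6, 3, 4, 2, 13, 5, 8, 10, 0, 11, 12, 9, 14, 7]=(0 15 7 5 2 6 13 9 10)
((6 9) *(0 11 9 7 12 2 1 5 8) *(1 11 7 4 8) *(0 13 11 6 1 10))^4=(0 6 11 10 2 13 5 12 8 1 7 4 9)=[6, 7, 13, 3, 9, 12, 11, 4, 1, 0, 2, 10, 8, 5]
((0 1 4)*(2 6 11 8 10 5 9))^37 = (0 1 4)(2 11 10 9 6 8 5) = [1, 4, 11, 3, 0, 2, 8, 7, 5, 6, 9, 10]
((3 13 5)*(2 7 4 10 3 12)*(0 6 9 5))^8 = (0 10 2 9 13 4 12 6 3 7 5) = [10, 1, 9, 7, 12, 0, 3, 5, 8, 13, 2, 11, 6, 4]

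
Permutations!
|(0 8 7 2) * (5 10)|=|(0 8 7 2)(5 10)|=4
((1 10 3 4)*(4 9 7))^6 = (10) = [0, 1, 2, 3, 4, 5, 6, 7, 8, 9, 10]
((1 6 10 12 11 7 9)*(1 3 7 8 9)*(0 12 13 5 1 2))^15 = (13)(0 2 7 3 9 8 11 12) = [2, 1, 7, 9, 4, 5, 6, 3, 11, 8, 10, 12, 0, 13]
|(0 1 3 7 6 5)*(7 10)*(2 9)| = |(0 1 3 10 7 6 5)(2 9)| = 14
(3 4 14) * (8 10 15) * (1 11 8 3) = (1 11 8 10 15 3 4 14) = [0, 11, 2, 4, 14, 5, 6, 7, 10, 9, 15, 8, 12, 13, 1, 3]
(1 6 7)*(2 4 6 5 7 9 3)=[0, 5, 4, 2, 6, 7, 9, 1, 8, 3]=(1 5 7)(2 4 6 9 3)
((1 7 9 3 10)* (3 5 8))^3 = (1 5 10 9 3 7 8) = [0, 5, 2, 7, 4, 10, 6, 8, 1, 3, 9]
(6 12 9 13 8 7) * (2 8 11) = (2 8 7 6 12 9 13 11) = [0, 1, 8, 3, 4, 5, 12, 6, 7, 13, 10, 2, 9, 11]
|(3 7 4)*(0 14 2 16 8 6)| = |(0 14 2 16 8 6)(3 7 4)| = 6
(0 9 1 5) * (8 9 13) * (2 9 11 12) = (0 13 8 11 12 2 9 1 5) = [13, 5, 9, 3, 4, 0, 6, 7, 11, 1, 10, 12, 2, 8]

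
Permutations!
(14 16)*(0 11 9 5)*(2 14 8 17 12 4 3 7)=(0 11 9 5)(2 14 16 8 17 12 4 3 7)=[11, 1, 14, 7, 3, 0, 6, 2, 17, 5, 10, 9, 4, 13, 16, 15, 8, 12]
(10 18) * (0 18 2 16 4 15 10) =(0 18)(2 16 4 15 10) =[18, 1, 16, 3, 15, 5, 6, 7, 8, 9, 2, 11, 12, 13, 14, 10, 4, 17, 0]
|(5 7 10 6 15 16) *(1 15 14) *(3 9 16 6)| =12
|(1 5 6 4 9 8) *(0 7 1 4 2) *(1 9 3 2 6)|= |(0 7 9 8 4 3 2)(1 5)|= 14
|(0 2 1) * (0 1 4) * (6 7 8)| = |(0 2 4)(6 7 8)| = 3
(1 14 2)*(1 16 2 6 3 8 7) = (1 14 6 3 8 7)(2 16) = [0, 14, 16, 8, 4, 5, 3, 1, 7, 9, 10, 11, 12, 13, 6, 15, 2]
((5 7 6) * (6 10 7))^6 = (10) = [0, 1, 2, 3, 4, 5, 6, 7, 8, 9, 10]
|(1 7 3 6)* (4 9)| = |(1 7 3 6)(4 9)| = 4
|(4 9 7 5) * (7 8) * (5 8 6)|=|(4 9 6 5)(7 8)|=4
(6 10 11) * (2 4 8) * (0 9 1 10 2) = [9, 10, 4, 3, 8, 5, 2, 7, 0, 1, 11, 6] = (0 9 1 10 11 6 2 4 8)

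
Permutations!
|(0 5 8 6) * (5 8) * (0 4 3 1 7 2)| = 8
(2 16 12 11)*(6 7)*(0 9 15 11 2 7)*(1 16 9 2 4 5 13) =(0 2 9 15 11 7 6)(1 16 12 4 5 13) =[2, 16, 9, 3, 5, 13, 0, 6, 8, 15, 10, 7, 4, 1, 14, 11, 12]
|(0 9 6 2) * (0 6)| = |(0 9)(2 6)| = 2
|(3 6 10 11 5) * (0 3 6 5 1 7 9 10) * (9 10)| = |(0 3 5 6)(1 7 10 11)| = 4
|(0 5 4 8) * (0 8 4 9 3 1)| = |(0 5 9 3 1)| = 5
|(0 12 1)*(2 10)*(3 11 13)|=6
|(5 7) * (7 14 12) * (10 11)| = 4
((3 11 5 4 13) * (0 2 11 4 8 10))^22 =(0 8 11)(2 10 5)(3 4 13) =[8, 1, 10, 4, 13, 2, 6, 7, 11, 9, 5, 0, 12, 3]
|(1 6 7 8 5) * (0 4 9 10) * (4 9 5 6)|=|(0 9 10)(1 4 5)(6 7 8)|=3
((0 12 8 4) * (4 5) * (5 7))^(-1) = (0 4 5 7 8 12) = [4, 1, 2, 3, 5, 7, 6, 8, 12, 9, 10, 11, 0]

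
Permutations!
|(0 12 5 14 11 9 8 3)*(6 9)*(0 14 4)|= 12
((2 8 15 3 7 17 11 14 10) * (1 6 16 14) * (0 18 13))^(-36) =[0, 1, 2, 3, 4, 5, 6, 7, 8, 9, 10, 11, 12, 13, 14, 15, 16, 17, 18] =(18)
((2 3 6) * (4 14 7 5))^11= (2 6 3)(4 5 7 14)= [0, 1, 6, 2, 5, 7, 3, 14, 8, 9, 10, 11, 12, 13, 4]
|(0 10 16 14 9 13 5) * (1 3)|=|(0 10 16 14 9 13 5)(1 3)|=14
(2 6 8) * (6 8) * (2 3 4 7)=(2 8 3 4 7)=[0, 1, 8, 4, 7, 5, 6, 2, 3]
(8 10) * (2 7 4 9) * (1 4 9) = (1 4)(2 7 9)(8 10) = [0, 4, 7, 3, 1, 5, 6, 9, 10, 2, 8]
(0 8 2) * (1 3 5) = (0 8 2)(1 3 5) = [8, 3, 0, 5, 4, 1, 6, 7, 2]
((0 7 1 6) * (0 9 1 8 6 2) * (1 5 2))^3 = (0 6 2 8 5 7 9) = [6, 1, 8, 3, 4, 7, 2, 9, 5, 0]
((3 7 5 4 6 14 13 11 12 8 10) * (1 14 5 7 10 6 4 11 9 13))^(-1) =(1 14)(3 10)(5 6 8 12 11)(9 13) =[0, 14, 2, 10, 4, 6, 8, 7, 12, 13, 3, 5, 11, 9, 1]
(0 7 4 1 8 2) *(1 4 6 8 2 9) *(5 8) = (0 7 6 5 8 9 1 2) = [7, 2, 0, 3, 4, 8, 5, 6, 9, 1]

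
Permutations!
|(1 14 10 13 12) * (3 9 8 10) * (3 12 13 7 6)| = |(1 14 12)(3 9 8 10 7 6)| = 6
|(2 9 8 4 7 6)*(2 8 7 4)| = 5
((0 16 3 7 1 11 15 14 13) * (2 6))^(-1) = (0 13 14 15 11 1 7 3 16)(2 6) = [13, 7, 6, 16, 4, 5, 2, 3, 8, 9, 10, 1, 12, 14, 15, 11, 0]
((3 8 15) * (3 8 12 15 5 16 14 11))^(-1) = (3 11 14 16 5 8 15 12) = [0, 1, 2, 11, 4, 8, 6, 7, 15, 9, 10, 14, 3, 13, 16, 12, 5]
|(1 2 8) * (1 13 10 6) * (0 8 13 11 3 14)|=|(0 8 11 3 14)(1 2 13 10 6)|=5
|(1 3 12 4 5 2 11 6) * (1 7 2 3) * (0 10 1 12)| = |(0 10 1 12 4 5 3)(2 11 6 7)| = 28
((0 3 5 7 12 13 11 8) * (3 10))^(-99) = (13) = [0, 1, 2, 3, 4, 5, 6, 7, 8, 9, 10, 11, 12, 13]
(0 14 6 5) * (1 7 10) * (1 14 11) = (0 11 1 7 10 14 6 5) = [11, 7, 2, 3, 4, 0, 5, 10, 8, 9, 14, 1, 12, 13, 6]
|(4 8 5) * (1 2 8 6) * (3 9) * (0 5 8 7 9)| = 9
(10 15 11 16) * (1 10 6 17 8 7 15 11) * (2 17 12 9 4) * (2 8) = (1 10 11 16 6 12 9 4 8 7 15)(2 17) = [0, 10, 17, 3, 8, 5, 12, 15, 7, 4, 11, 16, 9, 13, 14, 1, 6, 2]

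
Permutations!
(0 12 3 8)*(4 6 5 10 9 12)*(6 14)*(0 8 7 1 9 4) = [0, 9, 2, 7, 14, 10, 5, 1, 8, 12, 4, 11, 3, 13, 6] = (1 9 12 3 7)(4 14 6 5 10)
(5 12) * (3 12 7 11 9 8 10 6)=[0, 1, 2, 12, 4, 7, 3, 11, 10, 8, 6, 9, 5]=(3 12 5 7 11 9 8 10 6)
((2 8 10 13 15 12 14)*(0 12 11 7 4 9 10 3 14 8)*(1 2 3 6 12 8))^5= (0 2 1 12 6 8)(3 14)(4 11 13 9 7 15 10)= [2, 12, 1, 14, 11, 5, 8, 15, 0, 7, 4, 13, 6, 9, 3, 10]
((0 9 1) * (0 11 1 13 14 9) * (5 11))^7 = (1 5 11)(9 13 14) = [0, 5, 2, 3, 4, 11, 6, 7, 8, 13, 10, 1, 12, 14, 9]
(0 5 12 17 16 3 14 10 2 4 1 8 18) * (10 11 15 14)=(0 5 12 17 16 3 10 2 4 1 8 18)(11 15 14)=[5, 8, 4, 10, 1, 12, 6, 7, 18, 9, 2, 15, 17, 13, 11, 14, 3, 16, 0]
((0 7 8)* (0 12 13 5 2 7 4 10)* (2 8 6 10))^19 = (0 4 2 7 6 10)(5 13 12 8) = [4, 1, 7, 3, 2, 13, 10, 6, 5, 9, 0, 11, 8, 12]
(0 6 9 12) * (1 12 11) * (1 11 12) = (0 6 9 12) = [6, 1, 2, 3, 4, 5, 9, 7, 8, 12, 10, 11, 0]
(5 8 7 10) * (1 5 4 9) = [0, 5, 2, 3, 9, 8, 6, 10, 7, 1, 4] = (1 5 8 7 10 4 9)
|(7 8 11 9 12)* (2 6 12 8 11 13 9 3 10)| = |(2 6 12 7 11 3 10)(8 13 9)| = 21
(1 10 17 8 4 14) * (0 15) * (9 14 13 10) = (0 15)(1 9 14)(4 13 10 17 8) = [15, 9, 2, 3, 13, 5, 6, 7, 4, 14, 17, 11, 12, 10, 1, 0, 16, 8]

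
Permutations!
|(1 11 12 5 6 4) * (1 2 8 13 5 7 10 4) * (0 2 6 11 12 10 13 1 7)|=35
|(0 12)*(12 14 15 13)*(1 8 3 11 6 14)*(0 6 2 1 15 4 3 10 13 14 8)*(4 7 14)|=|(0 15 4 3 11 2 1)(6 8 10 13 12)(7 14)|=70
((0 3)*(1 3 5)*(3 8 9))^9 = (0 8)(1 3)(5 9) = [8, 3, 2, 1, 4, 9, 6, 7, 0, 5]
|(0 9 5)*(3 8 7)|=|(0 9 5)(3 8 7)|=3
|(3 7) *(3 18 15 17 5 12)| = |(3 7 18 15 17 5 12)| = 7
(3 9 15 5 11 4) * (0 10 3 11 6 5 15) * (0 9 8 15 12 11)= (0 10 3 8 15 12 11 4)(5 6)= [10, 1, 2, 8, 0, 6, 5, 7, 15, 9, 3, 4, 11, 13, 14, 12]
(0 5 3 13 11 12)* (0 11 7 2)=(0 5 3 13 7 2)(11 12)=[5, 1, 0, 13, 4, 3, 6, 2, 8, 9, 10, 12, 11, 7]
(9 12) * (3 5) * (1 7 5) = (1 7 5 3)(9 12) = [0, 7, 2, 1, 4, 3, 6, 5, 8, 12, 10, 11, 9]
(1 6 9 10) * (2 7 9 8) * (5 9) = (1 6 8 2 7 5 9 10) = [0, 6, 7, 3, 4, 9, 8, 5, 2, 10, 1]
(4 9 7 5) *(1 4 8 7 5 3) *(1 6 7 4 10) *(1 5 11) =(1 10 5 8 4 9 11)(3 6 7) =[0, 10, 2, 6, 9, 8, 7, 3, 4, 11, 5, 1]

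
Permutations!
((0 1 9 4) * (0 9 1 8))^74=[0, 1, 2, 3, 4, 5, 6, 7, 8, 9]=(9)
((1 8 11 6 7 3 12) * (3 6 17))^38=(1 11 3)(8 17 12)=[0, 11, 2, 1, 4, 5, 6, 7, 17, 9, 10, 3, 8, 13, 14, 15, 16, 12]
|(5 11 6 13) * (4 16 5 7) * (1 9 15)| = 21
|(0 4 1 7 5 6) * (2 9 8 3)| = |(0 4 1 7 5 6)(2 9 8 3)| = 12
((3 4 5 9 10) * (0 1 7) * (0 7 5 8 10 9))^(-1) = (0 5 1)(3 10 8 4) = [5, 0, 2, 10, 3, 1, 6, 7, 4, 9, 8]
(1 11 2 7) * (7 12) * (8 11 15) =(1 15 8 11 2 12 7) =[0, 15, 12, 3, 4, 5, 6, 1, 11, 9, 10, 2, 7, 13, 14, 8]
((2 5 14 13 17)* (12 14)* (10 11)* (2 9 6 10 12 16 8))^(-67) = [0, 1, 5, 3, 4, 16, 13, 7, 2, 14, 17, 9, 6, 11, 10, 15, 8, 12] = (2 5 16 8)(6 13 11 9 14 10 17 12)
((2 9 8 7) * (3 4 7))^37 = (2 9 8 3 4 7) = [0, 1, 9, 4, 7, 5, 6, 2, 3, 8]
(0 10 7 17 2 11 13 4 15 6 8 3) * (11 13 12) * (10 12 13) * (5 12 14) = (0 14 5 12 11 13 4 15 6 8 3)(2 10 7 17) = [14, 1, 10, 0, 15, 12, 8, 17, 3, 9, 7, 13, 11, 4, 5, 6, 16, 2]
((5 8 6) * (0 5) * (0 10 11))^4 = (0 10 8)(5 11 6) = [10, 1, 2, 3, 4, 11, 5, 7, 0, 9, 8, 6]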